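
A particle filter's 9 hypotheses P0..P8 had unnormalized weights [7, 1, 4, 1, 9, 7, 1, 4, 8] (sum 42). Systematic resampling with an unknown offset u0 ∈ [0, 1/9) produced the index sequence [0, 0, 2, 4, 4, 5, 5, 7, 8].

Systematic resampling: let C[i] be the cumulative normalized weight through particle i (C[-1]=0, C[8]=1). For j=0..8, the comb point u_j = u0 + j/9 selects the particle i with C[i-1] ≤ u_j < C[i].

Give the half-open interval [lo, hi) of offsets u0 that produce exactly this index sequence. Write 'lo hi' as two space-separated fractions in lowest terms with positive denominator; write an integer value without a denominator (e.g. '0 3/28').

0 1/42

C = [1/6, 4/21, 2/7, 13/42, 11/21, 29/42, 5/7, 17/21, 1]
j=0 picked index 0: u0 ∈ [0, 1/6)
j=1 picked index 0: u0 ∈ [-1/9, 1/18)
j=2 picked index 2: u0 ∈ [-2/63, 4/63)
j=3 picked index 4: u0 ∈ [-1/42, 4/21)
j=4 picked index 4: u0 ∈ [-17/126, 5/63)
j=5 picked index 5: u0 ∈ [-2/63, 17/126)
j=6 picked index 5: u0 ∈ [-1/7, 1/42)
j=7 picked index 7: u0 ∈ [-4/63, 2/63)
j=8 picked index 8: u0 ∈ [-5/63, 1/9)
intersection: [0, 1/42)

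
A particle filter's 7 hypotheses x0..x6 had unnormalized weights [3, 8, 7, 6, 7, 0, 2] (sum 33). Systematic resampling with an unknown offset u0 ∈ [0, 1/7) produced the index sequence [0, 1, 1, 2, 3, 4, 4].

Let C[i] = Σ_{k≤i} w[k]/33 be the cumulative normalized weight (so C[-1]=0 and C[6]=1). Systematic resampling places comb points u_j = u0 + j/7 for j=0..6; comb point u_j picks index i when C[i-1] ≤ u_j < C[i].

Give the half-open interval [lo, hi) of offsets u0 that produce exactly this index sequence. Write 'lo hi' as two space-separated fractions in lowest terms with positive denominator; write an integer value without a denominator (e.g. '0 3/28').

C = [1/11, 1/3, 6/11, 8/11, 31/33, 31/33, 1]
j=0 picked index 0: u0 ∈ [0, 1/11)
j=1 picked index 1: u0 ∈ [-4/77, 4/21)
j=2 picked index 1: u0 ∈ [-15/77, 1/21)
j=3 picked index 2: u0 ∈ [-2/21, 9/77)
j=4 picked index 3: u0 ∈ [-2/77, 12/77)
j=5 picked index 4: u0 ∈ [1/77, 52/231)
j=6 picked index 4: u0 ∈ [-10/77, 19/231)
intersection: [1/77, 1/21)

1/77 1/21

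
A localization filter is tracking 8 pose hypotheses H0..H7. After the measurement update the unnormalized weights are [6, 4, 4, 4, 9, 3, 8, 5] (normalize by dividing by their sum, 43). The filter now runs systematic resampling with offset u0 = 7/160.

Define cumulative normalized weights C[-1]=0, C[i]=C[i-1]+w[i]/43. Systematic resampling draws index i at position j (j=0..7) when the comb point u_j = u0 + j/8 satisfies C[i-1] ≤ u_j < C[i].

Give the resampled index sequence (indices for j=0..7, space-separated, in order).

C = [6/43, 10/43, 14/43, 18/43, 27/43, 30/43, 38/43, 1]
j=0: u_0=7/160 ∈ [0, 6/43) → index 0
j=1: u_1=27/160 ∈ [6/43, 10/43) → index 1
j=2: u_2=47/160 ∈ [10/43, 14/43) → index 2
j=3: u_3=67/160 ∈ [18/43, 27/43) → index 4
j=4: u_4=87/160 ∈ [18/43, 27/43) → index 4
j=5: u_5=107/160 ∈ [27/43, 30/43) → index 5
j=6: u_6=127/160 ∈ [30/43, 38/43) → index 6
j=7: u_7=147/160 ∈ [38/43, 1) → index 7

0 1 2 4 4 5 6 7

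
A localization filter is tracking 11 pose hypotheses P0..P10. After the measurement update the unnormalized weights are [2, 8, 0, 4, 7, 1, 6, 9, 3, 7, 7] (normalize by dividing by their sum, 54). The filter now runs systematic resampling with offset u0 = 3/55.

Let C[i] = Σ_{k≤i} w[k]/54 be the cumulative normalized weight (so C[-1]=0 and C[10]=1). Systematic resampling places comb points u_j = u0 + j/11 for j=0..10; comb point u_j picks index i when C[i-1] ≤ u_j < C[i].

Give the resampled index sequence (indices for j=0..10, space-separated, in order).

1 1 3 4 6 6 7 8 9 10 10

C = [1/27, 5/27, 5/27, 7/27, 7/18, 11/27, 14/27, 37/54, 20/27, 47/54, 1]
j=0: u_0=3/55 ∈ [1/27, 5/27) → index 1
j=1: u_1=8/55 ∈ [1/27, 5/27) → index 1
j=2: u_2=13/55 ∈ [5/27, 7/27) → index 3
j=3: u_3=18/55 ∈ [7/27, 7/18) → index 4
j=4: u_4=23/55 ∈ [11/27, 14/27) → index 6
j=5: u_5=28/55 ∈ [11/27, 14/27) → index 6
j=6: u_6=3/5 ∈ [14/27, 37/54) → index 7
j=7: u_7=38/55 ∈ [37/54, 20/27) → index 8
j=8: u_8=43/55 ∈ [20/27, 47/54) → index 9
j=9: u_9=48/55 ∈ [47/54, 1) → index 10
j=10: u_10=53/55 ∈ [47/54, 1) → index 10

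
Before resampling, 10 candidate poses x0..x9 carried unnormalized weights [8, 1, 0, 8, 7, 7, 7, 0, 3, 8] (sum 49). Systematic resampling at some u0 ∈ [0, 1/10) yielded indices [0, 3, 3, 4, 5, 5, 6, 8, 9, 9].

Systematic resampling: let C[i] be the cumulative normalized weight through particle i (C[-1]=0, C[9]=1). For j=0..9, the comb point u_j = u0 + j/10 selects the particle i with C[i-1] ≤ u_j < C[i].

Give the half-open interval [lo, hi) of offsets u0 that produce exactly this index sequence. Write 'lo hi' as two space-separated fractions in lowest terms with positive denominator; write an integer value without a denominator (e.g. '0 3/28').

C = [8/49, 9/49, 9/49, 17/49, 24/49, 31/49, 38/49, 38/49, 41/49, 1]
j=0 picked index 0: u0 ∈ [0, 8/49)
j=1 picked index 3: u0 ∈ [41/490, 121/490)
j=2 picked index 3: u0 ∈ [-4/245, 36/245)
j=3 picked index 4: u0 ∈ [23/490, 93/490)
j=4 picked index 5: u0 ∈ [22/245, 57/245)
j=5 picked index 5: u0 ∈ [-1/98, 13/98)
j=6 picked index 6: u0 ∈ [8/245, 43/245)
j=7 picked index 8: u0 ∈ [37/490, 67/490)
j=8 picked index 9: u0 ∈ [9/245, 1/5)
j=9 picked index 9: u0 ∈ [-31/490, 1/10)
intersection: [22/245, 1/10)

22/245 1/10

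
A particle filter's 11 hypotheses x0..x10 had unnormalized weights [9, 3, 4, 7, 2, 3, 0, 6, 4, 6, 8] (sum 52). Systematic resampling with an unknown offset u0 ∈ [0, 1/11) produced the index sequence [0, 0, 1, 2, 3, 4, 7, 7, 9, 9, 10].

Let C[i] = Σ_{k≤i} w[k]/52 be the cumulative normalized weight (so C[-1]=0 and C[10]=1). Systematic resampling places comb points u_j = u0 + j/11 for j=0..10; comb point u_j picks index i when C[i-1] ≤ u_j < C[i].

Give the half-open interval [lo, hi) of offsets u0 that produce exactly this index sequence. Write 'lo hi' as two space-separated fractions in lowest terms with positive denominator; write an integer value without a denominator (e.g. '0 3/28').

1/286 5/286

C = [9/52, 3/13, 4/13, 23/52, 25/52, 7/13, 7/13, 17/26, 19/26, 11/13, 1]
j=0 picked index 0: u0 ∈ [0, 9/52)
j=1 picked index 0: u0 ∈ [-1/11, 47/572)
j=2 picked index 1: u0 ∈ [-5/572, 7/143)
j=3 picked index 2: u0 ∈ [-6/143, 5/143)
j=4 picked index 3: u0 ∈ [-8/143, 45/572)
j=5 picked index 4: u0 ∈ [-7/572, 15/572)
j=6 picked index 7: u0 ∈ [-1/143, 31/286)
j=7 picked index 7: u0 ∈ [-14/143, 5/286)
j=8 picked index 9: u0 ∈ [1/286, 17/143)
j=9 picked index 9: u0 ∈ [-25/286, 4/143)
j=10 picked index 10: u0 ∈ [-9/143, 1/11)
intersection: [1/286, 5/286)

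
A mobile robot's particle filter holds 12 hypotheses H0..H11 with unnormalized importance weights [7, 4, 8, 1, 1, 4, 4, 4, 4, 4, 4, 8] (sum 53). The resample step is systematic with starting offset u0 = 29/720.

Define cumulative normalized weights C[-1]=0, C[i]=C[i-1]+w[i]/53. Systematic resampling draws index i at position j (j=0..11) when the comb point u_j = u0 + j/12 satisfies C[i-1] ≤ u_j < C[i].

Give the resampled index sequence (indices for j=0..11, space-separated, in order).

C = [7/53, 11/53, 19/53, 20/53, 21/53, 25/53, 29/53, 33/53, 37/53, 41/53, 45/53, 1]
j=0: u_0=29/720 ∈ [0, 7/53) → index 0
j=1: u_1=89/720 ∈ [0, 7/53) → index 0
j=2: u_2=149/720 ∈ [7/53, 11/53) → index 1
j=3: u_3=209/720 ∈ [11/53, 19/53) → index 2
j=4: u_4=269/720 ∈ [19/53, 20/53) → index 3
j=5: u_5=329/720 ∈ [21/53, 25/53) → index 5
j=6: u_6=389/720 ∈ [25/53, 29/53) → index 6
j=7: u_7=449/720 ∈ [33/53, 37/53) → index 8
j=8: u_8=509/720 ∈ [37/53, 41/53) → index 9
j=9: u_9=569/720 ∈ [41/53, 45/53) → index 10
j=10: u_10=629/720 ∈ [45/53, 1) → index 11
j=11: u_11=689/720 ∈ [45/53, 1) → index 11

0 0 1 2 3 5 6 8 9 10 11 11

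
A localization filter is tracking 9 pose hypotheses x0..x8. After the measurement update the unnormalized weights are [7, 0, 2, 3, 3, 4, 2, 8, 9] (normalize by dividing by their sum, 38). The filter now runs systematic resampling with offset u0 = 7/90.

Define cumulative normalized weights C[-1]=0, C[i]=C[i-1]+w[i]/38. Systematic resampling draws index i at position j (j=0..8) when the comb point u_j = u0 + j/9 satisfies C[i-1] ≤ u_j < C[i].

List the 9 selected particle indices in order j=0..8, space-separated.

C = [7/38, 7/38, 9/38, 6/19, 15/38, 1/2, 21/38, 29/38, 1]
j=0: u_0=7/90 ∈ [0, 7/38) → index 0
j=1: u_1=17/90 ∈ [7/38, 9/38) → index 2
j=2: u_2=3/10 ∈ [9/38, 6/19) → index 3
j=3: u_3=37/90 ∈ [15/38, 1/2) → index 5
j=4: u_4=47/90 ∈ [1/2, 21/38) → index 6
j=5: u_5=19/30 ∈ [21/38, 29/38) → index 7
j=6: u_6=67/90 ∈ [21/38, 29/38) → index 7
j=7: u_7=77/90 ∈ [29/38, 1) → index 8
j=8: u_8=29/30 ∈ [29/38, 1) → index 8

0 2 3 5 6 7 7 8 8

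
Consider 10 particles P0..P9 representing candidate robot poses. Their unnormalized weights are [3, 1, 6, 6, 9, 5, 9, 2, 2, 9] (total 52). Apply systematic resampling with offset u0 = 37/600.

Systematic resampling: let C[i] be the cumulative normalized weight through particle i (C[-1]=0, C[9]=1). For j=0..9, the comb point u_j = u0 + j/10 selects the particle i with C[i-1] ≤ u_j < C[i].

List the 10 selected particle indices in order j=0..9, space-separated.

C = [3/52, 1/13, 5/26, 4/13, 25/52, 15/26, 3/4, 41/52, 43/52, 1]
j=0: u_0=37/600 ∈ [3/52, 1/13) → index 1
j=1: u_1=97/600 ∈ [1/13, 5/26) → index 2
j=2: u_2=157/600 ∈ [5/26, 4/13) → index 3
j=3: u_3=217/600 ∈ [4/13, 25/52) → index 4
j=4: u_4=277/600 ∈ [4/13, 25/52) → index 4
j=5: u_5=337/600 ∈ [25/52, 15/26) → index 5
j=6: u_6=397/600 ∈ [15/26, 3/4) → index 6
j=7: u_7=457/600 ∈ [3/4, 41/52) → index 7
j=8: u_8=517/600 ∈ [43/52, 1) → index 9
j=9: u_9=577/600 ∈ [43/52, 1) → index 9

1 2 3 4 4 5 6 7 9 9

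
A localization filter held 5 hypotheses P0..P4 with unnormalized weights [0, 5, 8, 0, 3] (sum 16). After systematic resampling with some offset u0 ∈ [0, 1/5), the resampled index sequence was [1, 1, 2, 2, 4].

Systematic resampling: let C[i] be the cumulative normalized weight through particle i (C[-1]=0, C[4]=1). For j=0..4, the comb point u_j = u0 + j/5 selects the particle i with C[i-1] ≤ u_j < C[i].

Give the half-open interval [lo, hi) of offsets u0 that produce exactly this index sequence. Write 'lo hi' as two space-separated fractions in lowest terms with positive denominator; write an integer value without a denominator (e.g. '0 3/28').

1/80 9/80

C = [0, 5/16, 13/16, 13/16, 1]
j=0 picked index 1: u0 ∈ [0, 5/16)
j=1 picked index 1: u0 ∈ [-1/5, 9/80)
j=2 picked index 2: u0 ∈ [-7/80, 33/80)
j=3 picked index 2: u0 ∈ [-23/80, 17/80)
j=4 picked index 4: u0 ∈ [1/80, 1/5)
intersection: [1/80, 9/80)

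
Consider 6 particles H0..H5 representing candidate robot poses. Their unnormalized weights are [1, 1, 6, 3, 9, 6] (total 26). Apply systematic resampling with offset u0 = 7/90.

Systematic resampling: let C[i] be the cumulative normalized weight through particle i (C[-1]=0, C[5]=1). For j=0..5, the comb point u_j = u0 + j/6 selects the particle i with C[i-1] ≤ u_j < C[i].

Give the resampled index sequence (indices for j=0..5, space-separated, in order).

C = [1/26, 1/13, 4/13, 11/26, 10/13, 1]
j=0: u_0=7/90 ∈ [1/13, 4/13) → index 2
j=1: u_1=11/45 ∈ [1/13, 4/13) → index 2
j=2: u_2=37/90 ∈ [4/13, 11/26) → index 3
j=3: u_3=26/45 ∈ [11/26, 10/13) → index 4
j=4: u_4=67/90 ∈ [11/26, 10/13) → index 4
j=5: u_5=41/45 ∈ [10/13, 1) → index 5

2 2 3 4 4 5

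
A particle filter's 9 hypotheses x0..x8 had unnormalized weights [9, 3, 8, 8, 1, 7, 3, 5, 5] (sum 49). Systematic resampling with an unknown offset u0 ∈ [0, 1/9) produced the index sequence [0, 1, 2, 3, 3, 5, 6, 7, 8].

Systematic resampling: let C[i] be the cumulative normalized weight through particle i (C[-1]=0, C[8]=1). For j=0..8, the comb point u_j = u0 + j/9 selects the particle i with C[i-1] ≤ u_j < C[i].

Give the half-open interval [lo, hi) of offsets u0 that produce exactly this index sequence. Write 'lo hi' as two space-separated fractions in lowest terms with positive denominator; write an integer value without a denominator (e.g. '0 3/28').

C = [9/49, 12/49, 20/49, 4/7, 29/49, 36/49, 39/49, 44/49, 1]
j=0 picked index 0: u0 ∈ [0, 9/49)
j=1 picked index 1: u0 ∈ [32/441, 59/441)
j=2 picked index 2: u0 ∈ [10/441, 82/441)
j=3 picked index 3: u0 ∈ [11/147, 5/21)
j=4 picked index 3: u0 ∈ [-16/441, 8/63)
j=5 picked index 5: u0 ∈ [16/441, 79/441)
j=6 picked index 6: u0 ∈ [10/147, 19/147)
j=7 picked index 7: u0 ∈ [8/441, 53/441)
j=8 picked index 8: u0 ∈ [4/441, 1/9)
intersection: [11/147, 1/9)

11/147 1/9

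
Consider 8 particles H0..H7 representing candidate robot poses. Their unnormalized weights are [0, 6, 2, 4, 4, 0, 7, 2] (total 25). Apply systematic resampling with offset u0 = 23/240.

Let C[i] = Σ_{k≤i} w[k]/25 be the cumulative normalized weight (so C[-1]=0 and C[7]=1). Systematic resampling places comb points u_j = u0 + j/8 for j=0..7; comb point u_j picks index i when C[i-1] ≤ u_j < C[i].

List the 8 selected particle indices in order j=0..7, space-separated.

C = [0, 6/25, 8/25, 12/25, 16/25, 16/25, 23/25, 1]
j=0: u_0=23/240 ∈ [0, 6/25) → index 1
j=1: u_1=53/240 ∈ [0, 6/25) → index 1
j=2: u_2=83/240 ∈ [8/25, 12/25) → index 3
j=3: u_3=113/240 ∈ [8/25, 12/25) → index 3
j=4: u_4=143/240 ∈ [12/25, 16/25) → index 4
j=5: u_5=173/240 ∈ [16/25, 23/25) → index 6
j=6: u_6=203/240 ∈ [16/25, 23/25) → index 6
j=7: u_7=233/240 ∈ [23/25, 1) → index 7

1 1 3 3 4 6 6 7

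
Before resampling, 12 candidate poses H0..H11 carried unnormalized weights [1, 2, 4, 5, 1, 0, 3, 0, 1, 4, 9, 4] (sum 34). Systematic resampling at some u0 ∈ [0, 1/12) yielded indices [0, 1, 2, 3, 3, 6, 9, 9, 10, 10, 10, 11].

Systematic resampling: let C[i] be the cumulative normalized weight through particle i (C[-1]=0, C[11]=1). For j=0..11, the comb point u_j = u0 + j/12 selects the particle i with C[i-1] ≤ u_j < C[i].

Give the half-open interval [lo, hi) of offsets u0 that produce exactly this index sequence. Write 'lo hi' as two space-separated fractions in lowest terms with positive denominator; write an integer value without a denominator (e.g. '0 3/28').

0 1/204

C = [1/34, 3/34, 7/34, 6/17, 13/34, 13/34, 8/17, 8/17, 1/2, 21/34, 15/17, 1]
j=0 picked index 0: u0 ∈ [0, 1/34)
j=1 picked index 1: u0 ∈ [-11/204, 1/204)
j=2 picked index 2: u0 ∈ [-4/51, 2/51)
j=3 picked index 3: u0 ∈ [-3/68, 7/68)
j=4 picked index 3: u0 ∈ [-13/102, 1/51)
j=5 picked index 6: u0 ∈ [-7/204, 11/204)
j=6 picked index 9: u0 ∈ [0, 2/17)
j=7 picked index 9: u0 ∈ [-1/12, 7/204)
j=8 picked index 10: u0 ∈ [-5/102, 11/51)
j=9 picked index 10: u0 ∈ [-9/68, 9/68)
j=10 picked index 10: u0 ∈ [-11/51, 5/102)
j=11 picked index 11: u0 ∈ [-7/204, 1/12)
intersection: [0, 1/204)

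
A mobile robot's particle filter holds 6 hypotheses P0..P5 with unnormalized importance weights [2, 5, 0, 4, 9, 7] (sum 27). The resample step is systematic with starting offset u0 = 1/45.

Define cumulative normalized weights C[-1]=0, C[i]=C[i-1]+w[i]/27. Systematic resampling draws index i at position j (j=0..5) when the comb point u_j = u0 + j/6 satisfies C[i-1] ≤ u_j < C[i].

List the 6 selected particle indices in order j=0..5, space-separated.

0 1 3 4 4 5

C = [2/27, 7/27, 7/27, 11/27, 20/27, 1]
j=0: u_0=1/45 ∈ [0, 2/27) → index 0
j=1: u_1=17/90 ∈ [2/27, 7/27) → index 1
j=2: u_2=16/45 ∈ [7/27, 11/27) → index 3
j=3: u_3=47/90 ∈ [11/27, 20/27) → index 4
j=4: u_4=31/45 ∈ [11/27, 20/27) → index 4
j=5: u_5=77/90 ∈ [20/27, 1) → index 5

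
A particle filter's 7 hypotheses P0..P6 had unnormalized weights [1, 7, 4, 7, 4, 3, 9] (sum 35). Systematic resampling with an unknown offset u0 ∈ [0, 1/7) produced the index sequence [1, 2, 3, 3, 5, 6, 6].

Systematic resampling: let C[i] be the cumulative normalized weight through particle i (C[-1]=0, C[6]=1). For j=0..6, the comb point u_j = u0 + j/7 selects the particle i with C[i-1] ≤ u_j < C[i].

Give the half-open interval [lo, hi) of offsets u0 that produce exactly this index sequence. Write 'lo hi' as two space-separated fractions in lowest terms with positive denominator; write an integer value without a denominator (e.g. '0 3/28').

C = [1/35, 8/35, 12/35, 19/35, 23/35, 26/35, 1]
j=0 picked index 1: u0 ∈ [1/35, 8/35)
j=1 picked index 2: u0 ∈ [3/35, 1/5)
j=2 picked index 3: u0 ∈ [2/35, 9/35)
j=3 picked index 3: u0 ∈ [-3/35, 4/35)
j=4 picked index 5: u0 ∈ [3/35, 6/35)
j=5 picked index 6: u0 ∈ [1/35, 2/7)
j=6 picked index 6: u0 ∈ [-4/35, 1/7)
intersection: [3/35, 4/35)

3/35 4/35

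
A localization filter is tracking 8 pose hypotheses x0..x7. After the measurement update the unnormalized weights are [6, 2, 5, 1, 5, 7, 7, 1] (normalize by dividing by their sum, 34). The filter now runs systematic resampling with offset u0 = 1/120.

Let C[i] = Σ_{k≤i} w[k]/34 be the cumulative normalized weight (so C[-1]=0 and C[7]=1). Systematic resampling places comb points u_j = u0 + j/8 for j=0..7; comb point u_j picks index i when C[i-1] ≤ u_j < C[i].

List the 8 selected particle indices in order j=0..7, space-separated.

0 0 2 3 4 5 5 6

C = [3/17, 4/17, 13/34, 7/17, 19/34, 13/17, 33/34, 1]
j=0: u_0=1/120 ∈ [0, 3/17) → index 0
j=1: u_1=2/15 ∈ [0, 3/17) → index 0
j=2: u_2=31/120 ∈ [4/17, 13/34) → index 2
j=3: u_3=23/60 ∈ [13/34, 7/17) → index 3
j=4: u_4=61/120 ∈ [7/17, 19/34) → index 4
j=5: u_5=19/30 ∈ [19/34, 13/17) → index 5
j=6: u_6=91/120 ∈ [19/34, 13/17) → index 5
j=7: u_7=53/60 ∈ [13/17, 33/34) → index 6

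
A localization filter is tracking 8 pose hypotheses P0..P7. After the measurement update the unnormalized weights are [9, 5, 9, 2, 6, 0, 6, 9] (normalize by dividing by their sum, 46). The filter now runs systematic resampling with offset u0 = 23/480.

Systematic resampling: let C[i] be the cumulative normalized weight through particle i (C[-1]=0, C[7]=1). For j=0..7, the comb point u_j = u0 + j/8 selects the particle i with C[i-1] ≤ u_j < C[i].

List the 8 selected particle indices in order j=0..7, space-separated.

0 0 1 2 4 4 6 7

C = [9/46, 7/23, 1/2, 25/46, 31/46, 31/46, 37/46, 1]
j=0: u_0=23/480 ∈ [0, 9/46) → index 0
j=1: u_1=83/480 ∈ [0, 9/46) → index 0
j=2: u_2=143/480 ∈ [9/46, 7/23) → index 1
j=3: u_3=203/480 ∈ [7/23, 1/2) → index 2
j=4: u_4=263/480 ∈ [25/46, 31/46) → index 4
j=5: u_5=323/480 ∈ [25/46, 31/46) → index 4
j=6: u_6=383/480 ∈ [31/46, 37/46) → index 6
j=7: u_7=443/480 ∈ [37/46, 1) → index 7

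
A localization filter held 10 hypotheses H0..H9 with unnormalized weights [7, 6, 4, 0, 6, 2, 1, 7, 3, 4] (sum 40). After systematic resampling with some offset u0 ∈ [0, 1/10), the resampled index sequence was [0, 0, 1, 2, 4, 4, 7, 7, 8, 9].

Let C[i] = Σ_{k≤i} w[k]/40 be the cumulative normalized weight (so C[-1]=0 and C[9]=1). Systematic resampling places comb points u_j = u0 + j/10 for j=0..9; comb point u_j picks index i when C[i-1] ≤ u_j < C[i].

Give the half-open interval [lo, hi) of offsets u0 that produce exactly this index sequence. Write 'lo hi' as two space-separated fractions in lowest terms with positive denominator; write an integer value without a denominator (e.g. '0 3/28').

C = [7/40, 13/40, 17/40, 17/40, 23/40, 5/8, 13/20, 33/40, 9/10, 1]
j=0 picked index 0: u0 ∈ [0, 7/40)
j=1 picked index 0: u0 ∈ [-1/10, 3/40)
j=2 picked index 1: u0 ∈ [-1/40, 1/8)
j=3 picked index 2: u0 ∈ [1/40, 1/8)
j=4 picked index 4: u0 ∈ [1/40, 7/40)
j=5 picked index 4: u0 ∈ [-3/40, 3/40)
j=6 picked index 7: u0 ∈ [1/20, 9/40)
j=7 picked index 7: u0 ∈ [-1/20, 1/8)
j=8 picked index 8: u0 ∈ [1/40, 1/10)
j=9 picked index 9: u0 ∈ [0, 1/10)
intersection: [1/20, 3/40)

1/20 3/40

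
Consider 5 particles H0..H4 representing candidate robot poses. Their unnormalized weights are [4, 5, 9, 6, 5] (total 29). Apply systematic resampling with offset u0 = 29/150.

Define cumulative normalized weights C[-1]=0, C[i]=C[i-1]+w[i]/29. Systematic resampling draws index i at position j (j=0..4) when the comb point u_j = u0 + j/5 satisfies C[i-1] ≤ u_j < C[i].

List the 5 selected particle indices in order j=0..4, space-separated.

C = [4/29, 9/29, 18/29, 24/29, 1]
j=0: u_0=29/150 ∈ [4/29, 9/29) → index 1
j=1: u_1=59/150 ∈ [9/29, 18/29) → index 2
j=2: u_2=89/150 ∈ [9/29, 18/29) → index 2
j=3: u_3=119/150 ∈ [18/29, 24/29) → index 3
j=4: u_4=149/150 ∈ [24/29, 1) → index 4

1 2 2 3 4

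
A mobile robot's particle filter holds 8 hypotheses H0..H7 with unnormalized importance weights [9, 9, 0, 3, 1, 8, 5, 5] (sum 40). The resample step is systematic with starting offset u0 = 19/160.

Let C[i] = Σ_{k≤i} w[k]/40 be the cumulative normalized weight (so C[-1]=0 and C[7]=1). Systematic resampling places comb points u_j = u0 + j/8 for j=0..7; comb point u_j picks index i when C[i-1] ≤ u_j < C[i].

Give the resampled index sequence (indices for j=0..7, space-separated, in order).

C = [9/40, 9/20, 9/20, 21/40, 11/20, 3/4, 7/8, 1]
j=0: u_0=19/160 ∈ [0, 9/40) → index 0
j=1: u_1=39/160 ∈ [9/40, 9/20) → index 1
j=2: u_2=59/160 ∈ [9/40, 9/20) → index 1
j=3: u_3=79/160 ∈ [9/20, 21/40) → index 3
j=4: u_4=99/160 ∈ [11/20, 3/4) → index 5
j=5: u_5=119/160 ∈ [11/20, 3/4) → index 5
j=6: u_6=139/160 ∈ [3/4, 7/8) → index 6
j=7: u_7=159/160 ∈ [7/8, 1) → index 7

0 1 1 3 5 5 6 7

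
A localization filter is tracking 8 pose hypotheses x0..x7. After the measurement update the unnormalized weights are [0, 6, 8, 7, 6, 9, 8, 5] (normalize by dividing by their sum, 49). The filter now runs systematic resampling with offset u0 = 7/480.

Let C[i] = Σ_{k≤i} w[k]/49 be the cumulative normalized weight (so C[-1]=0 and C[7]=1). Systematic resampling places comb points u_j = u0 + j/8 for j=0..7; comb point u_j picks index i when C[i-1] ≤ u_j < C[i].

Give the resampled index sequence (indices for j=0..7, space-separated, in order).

C = [0, 6/49, 2/7, 3/7, 27/49, 36/49, 44/49, 1]
j=0: u_0=7/480 ∈ [0, 6/49) → index 1
j=1: u_1=67/480 ∈ [6/49, 2/7) → index 2
j=2: u_2=127/480 ∈ [6/49, 2/7) → index 2
j=3: u_3=187/480 ∈ [2/7, 3/7) → index 3
j=4: u_4=247/480 ∈ [3/7, 27/49) → index 4
j=5: u_5=307/480 ∈ [27/49, 36/49) → index 5
j=6: u_6=367/480 ∈ [36/49, 44/49) → index 6
j=7: u_7=427/480 ∈ [36/49, 44/49) → index 6

1 2 2 3 4 5 6 6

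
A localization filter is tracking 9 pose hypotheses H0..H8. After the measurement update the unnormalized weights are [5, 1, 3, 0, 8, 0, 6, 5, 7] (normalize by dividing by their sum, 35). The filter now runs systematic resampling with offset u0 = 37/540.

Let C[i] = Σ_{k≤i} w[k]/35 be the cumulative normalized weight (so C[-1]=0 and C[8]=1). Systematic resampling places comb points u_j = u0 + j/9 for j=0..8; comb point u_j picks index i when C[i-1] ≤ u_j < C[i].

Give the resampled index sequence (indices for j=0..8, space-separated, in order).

0 2 4 4 6 6 7 8 8

C = [1/7, 6/35, 9/35, 9/35, 17/35, 17/35, 23/35, 4/5, 1]
j=0: u_0=37/540 ∈ [0, 1/7) → index 0
j=1: u_1=97/540 ∈ [6/35, 9/35) → index 2
j=2: u_2=157/540 ∈ [9/35, 17/35) → index 4
j=3: u_3=217/540 ∈ [9/35, 17/35) → index 4
j=4: u_4=277/540 ∈ [17/35, 23/35) → index 6
j=5: u_5=337/540 ∈ [17/35, 23/35) → index 6
j=6: u_6=397/540 ∈ [23/35, 4/5) → index 7
j=7: u_7=457/540 ∈ [4/5, 1) → index 8
j=8: u_8=517/540 ∈ [4/5, 1) → index 8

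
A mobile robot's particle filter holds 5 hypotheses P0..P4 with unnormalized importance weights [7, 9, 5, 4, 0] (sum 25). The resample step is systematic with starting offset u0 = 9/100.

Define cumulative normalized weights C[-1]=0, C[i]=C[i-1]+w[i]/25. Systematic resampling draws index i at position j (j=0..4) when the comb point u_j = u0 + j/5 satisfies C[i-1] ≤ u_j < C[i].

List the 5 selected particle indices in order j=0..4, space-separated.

0 1 1 2 3

C = [7/25, 16/25, 21/25, 1, 1]
j=0: u_0=9/100 ∈ [0, 7/25) → index 0
j=1: u_1=29/100 ∈ [7/25, 16/25) → index 1
j=2: u_2=49/100 ∈ [7/25, 16/25) → index 1
j=3: u_3=69/100 ∈ [16/25, 21/25) → index 2
j=4: u_4=89/100 ∈ [21/25, 1) → index 3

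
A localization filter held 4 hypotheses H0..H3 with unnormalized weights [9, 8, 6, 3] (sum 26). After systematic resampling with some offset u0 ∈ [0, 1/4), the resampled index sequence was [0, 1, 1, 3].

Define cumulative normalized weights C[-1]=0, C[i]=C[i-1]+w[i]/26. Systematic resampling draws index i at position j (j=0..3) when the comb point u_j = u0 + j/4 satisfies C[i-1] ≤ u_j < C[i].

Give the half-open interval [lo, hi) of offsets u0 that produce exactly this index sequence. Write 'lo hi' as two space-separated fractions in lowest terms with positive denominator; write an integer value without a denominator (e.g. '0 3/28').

7/52 2/13

C = [9/26, 17/26, 23/26, 1]
j=0 picked index 0: u0 ∈ [0, 9/26)
j=1 picked index 1: u0 ∈ [5/52, 21/52)
j=2 picked index 1: u0 ∈ [-2/13, 2/13)
j=3 picked index 3: u0 ∈ [7/52, 1/4)
intersection: [7/52, 2/13)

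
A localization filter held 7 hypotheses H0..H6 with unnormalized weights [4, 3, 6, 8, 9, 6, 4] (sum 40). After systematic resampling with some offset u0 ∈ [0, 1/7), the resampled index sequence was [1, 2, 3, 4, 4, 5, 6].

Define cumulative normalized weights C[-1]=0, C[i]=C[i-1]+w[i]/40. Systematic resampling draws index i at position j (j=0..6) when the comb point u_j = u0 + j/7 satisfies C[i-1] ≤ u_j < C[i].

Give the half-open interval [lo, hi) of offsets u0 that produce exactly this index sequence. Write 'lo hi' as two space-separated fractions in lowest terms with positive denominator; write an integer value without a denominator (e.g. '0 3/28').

C = [1/10, 7/40, 13/40, 21/40, 3/4, 9/10, 1]
j=0 picked index 1: u0 ∈ [1/10, 7/40)
j=1 picked index 2: u0 ∈ [9/280, 51/280)
j=2 picked index 3: u0 ∈ [11/280, 67/280)
j=3 picked index 4: u0 ∈ [27/280, 9/28)
j=4 picked index 4: u0 ∈ [-13/280, 5/28)
j=5 picked index 5: u0 ∈ [1/28, 13/70)
j=6 picked index 6: u0 ∈ [3/70, 1/7)
intersection: [1/10, 1/7)

1/10 1/7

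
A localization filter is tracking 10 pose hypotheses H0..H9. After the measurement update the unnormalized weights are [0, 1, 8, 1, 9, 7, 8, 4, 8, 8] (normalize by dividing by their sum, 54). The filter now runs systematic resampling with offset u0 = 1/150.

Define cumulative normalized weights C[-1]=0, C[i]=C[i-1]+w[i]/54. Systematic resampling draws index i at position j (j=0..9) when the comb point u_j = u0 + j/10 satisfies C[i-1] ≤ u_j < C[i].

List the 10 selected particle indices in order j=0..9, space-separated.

1 2 4 4 5 6 6 8 8 9

C = [0, 1/54, 1/6, 5/27, 19/54, 13/27, 17/27, 19/27, 23/27, 1]
j=0: u_0=1/150 ∈ [0, 1/54) → index 1
j=1: u_1=8/75 ∈ [1/54, 1/6) → index 2
j=2: u_2=31/150 ∈ [5/27, 19/54) → index 4
j=3: u_3=23/75 ∈ [5/27, 19/54) → index 4
j=4: u_4=61/150 ∈ [19/54, 13/27) → index 5
j=5: u_5=38/75 ∈ [13/27, 17/27) → index 6
j=6: u_6=91/150 ∈ [13/27, 17/27) → index 6
j=7: u_7=53/75 ∈ [19/27, 23/27) → index 8
j=8: u_8=121/150 ∈ [19/27, 23/27) → index 8
j=9: u_9=68/75 ∈ [23/27, 1) → index 9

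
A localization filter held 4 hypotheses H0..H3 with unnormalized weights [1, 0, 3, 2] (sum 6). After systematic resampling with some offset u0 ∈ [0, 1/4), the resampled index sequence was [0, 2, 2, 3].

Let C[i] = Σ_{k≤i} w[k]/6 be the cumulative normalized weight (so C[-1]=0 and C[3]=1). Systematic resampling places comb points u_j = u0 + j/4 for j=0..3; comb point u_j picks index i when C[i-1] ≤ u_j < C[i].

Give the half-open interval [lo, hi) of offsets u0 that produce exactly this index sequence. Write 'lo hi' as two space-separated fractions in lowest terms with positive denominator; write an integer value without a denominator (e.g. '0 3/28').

0 1/6

C = [1/6, 1/6, 2/3, 1]
j=0 picked index 0: u0 ∈ [0, 1/6)
j=1 picked index 2: u0 ∈ [-1/12, 5/12)
j=2 picked index 2: u0 ∈ [-1/3, 1/6)
j=3 picked index 3: u0 ∈ [-1/12, 1/4)
intersection: [0, 1/6)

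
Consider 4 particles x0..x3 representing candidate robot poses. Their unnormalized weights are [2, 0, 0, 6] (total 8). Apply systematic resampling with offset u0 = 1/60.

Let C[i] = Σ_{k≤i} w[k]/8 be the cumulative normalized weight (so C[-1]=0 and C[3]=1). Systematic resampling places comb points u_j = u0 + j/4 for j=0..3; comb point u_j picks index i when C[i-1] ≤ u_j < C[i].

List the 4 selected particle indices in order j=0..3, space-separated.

0 3 3 3

C = [1/4, 1/4, 1/4, 1]
j=0: u_0=1/60 ∈ [0, 1/4) → index 0
j=1: u_1=4/15 ∈ [1/4, 1) → index 3
j=2: u_2=31/60 ∈ [1/4, 1) → index 3
j=3: u_3=23/30 ∈ [1/4, 1) → index 3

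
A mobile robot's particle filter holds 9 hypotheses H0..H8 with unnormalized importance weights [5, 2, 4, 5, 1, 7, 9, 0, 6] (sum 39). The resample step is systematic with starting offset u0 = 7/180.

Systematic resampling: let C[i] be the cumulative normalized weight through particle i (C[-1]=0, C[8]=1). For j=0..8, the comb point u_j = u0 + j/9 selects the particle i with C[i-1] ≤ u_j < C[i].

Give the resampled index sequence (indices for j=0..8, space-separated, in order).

C = [5/39, 7/39, 11/39, 16/39, 17/39, 8/13, 11/13, 11/13, 1]
j=0: u_0=7/180 ∈ [0, 5/39) → index 0
j=1: u_1=3/20 ∈ [5/39, 7/39) → index 1
j=2: u_2=47/180 ∈ [7/39, 11/39) → index 2
j=3: u_3=67/180 ∈ [11/39, 16/39) → index 3
j=4: u_4=29/60 ∈ [17/39, 8/13) → index 5
j=5: u_5=107/180 ∈ [17/39, 8/13) → index 5
j=6: u_6=127/180 ∈ [8/13, 11/13) → index 6
j=7: u_7=49/60 ∈ [8/13, 11/13) → index 6
j=8: u_8=167/180 ∈ [11/13, 1) → index 8

0 1 2 3 5 5 6 6 8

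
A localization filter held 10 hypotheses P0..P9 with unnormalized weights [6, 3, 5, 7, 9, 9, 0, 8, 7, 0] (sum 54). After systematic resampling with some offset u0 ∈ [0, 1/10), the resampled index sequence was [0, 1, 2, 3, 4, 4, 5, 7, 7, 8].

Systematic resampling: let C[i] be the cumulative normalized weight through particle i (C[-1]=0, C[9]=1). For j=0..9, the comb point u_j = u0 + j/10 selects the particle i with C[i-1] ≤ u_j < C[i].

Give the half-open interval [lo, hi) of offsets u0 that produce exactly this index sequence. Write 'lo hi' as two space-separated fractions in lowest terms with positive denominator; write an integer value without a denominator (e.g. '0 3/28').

1/45 1/18

C = [1/9, 1/6, 7/27, 7/18, 5/9, 13/18, 13/18, 47/54, 1, 1]
j=0 picked index 0: u0 ∈ [0, 1/9)
j=1 picked index 1: u0 ∈ [1/90, 1/15)
j=2 picked index 2: u0 ∈ [-1/30, 8/135)
j=3 picked index 3: u0 ∈ [-11/270, 4/45)
j=4 picked index 4: u0 ∈ [-1/90, 7/45)
j=5 picked index 4: u0 ∈ [-1/9, 1/18)
j=6 picked index 5: u0 ∈ [-2/45, 11/90)
j=7 picked index 7: u0 ∈ [1/45, 23/135)
j=8 picked index 7: u0 ∈ [-7/90, 19/270)
j=9 picked index 8: u0 ∈ [-4/135, 1/10)
intersection: [1/45, 1/18)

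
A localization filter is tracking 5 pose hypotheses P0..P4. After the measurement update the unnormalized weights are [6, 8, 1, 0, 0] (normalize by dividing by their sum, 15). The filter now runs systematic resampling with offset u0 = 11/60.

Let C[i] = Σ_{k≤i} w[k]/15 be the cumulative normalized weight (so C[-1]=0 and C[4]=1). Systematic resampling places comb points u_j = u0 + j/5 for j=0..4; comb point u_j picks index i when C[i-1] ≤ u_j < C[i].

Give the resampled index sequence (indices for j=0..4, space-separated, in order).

C = [2/5, 14/15, 1, 1, 1]
j=0: u_0=11/60 ∈ [0, 2/5) → index 0
j=1: u_1=23/60 ∈ [0, 2/5) → index 0
j=2: u_2=7/12 ∈ [2/5, 14/15) → index 1
j=3: u_3=47/60 ∈ [2/5, 14/15) → index 1
j=4: u_4=59/60 ∈ [14/15, 1) → index 2

0 0 1 1 2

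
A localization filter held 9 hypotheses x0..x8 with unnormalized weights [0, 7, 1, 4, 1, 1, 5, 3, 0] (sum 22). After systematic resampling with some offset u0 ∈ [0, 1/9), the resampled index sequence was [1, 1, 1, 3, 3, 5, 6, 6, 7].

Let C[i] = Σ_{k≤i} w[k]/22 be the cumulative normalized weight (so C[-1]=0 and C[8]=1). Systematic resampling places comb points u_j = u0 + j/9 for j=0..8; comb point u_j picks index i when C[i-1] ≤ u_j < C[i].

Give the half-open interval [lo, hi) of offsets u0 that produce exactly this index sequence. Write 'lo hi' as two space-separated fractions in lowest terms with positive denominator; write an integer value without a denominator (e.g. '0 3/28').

C = [0, 7/22, 4/11, 6/11, 13/22, 7/11, 19/22, 1, 1]
j=0 picked index 1: u0 ∈ [0, 7/22)
j=1 picked index 1: u0 ∈ [-1/9, 41/198)
j=2 picked index 1: u0 ∈ [-2/9, 19/198)
j=3 picked index 3: u0 ∈ [1/33, 7/33)
j=4 picked index 3: u0 ∈ [-8/99, 10/99)
j=5 picked index 5: u0 ∈ [7/198, 8/99)
j=6 picked index 6: u0 ∈ [-1/33, 13/66)
j=7 picked index 6: u0 ∈ [-14/99, 17/198)
j=8 picked index 7: u0 ∈ [-5/198, 1/9)
intersection: [7/198, 8/99)

7/198 8/99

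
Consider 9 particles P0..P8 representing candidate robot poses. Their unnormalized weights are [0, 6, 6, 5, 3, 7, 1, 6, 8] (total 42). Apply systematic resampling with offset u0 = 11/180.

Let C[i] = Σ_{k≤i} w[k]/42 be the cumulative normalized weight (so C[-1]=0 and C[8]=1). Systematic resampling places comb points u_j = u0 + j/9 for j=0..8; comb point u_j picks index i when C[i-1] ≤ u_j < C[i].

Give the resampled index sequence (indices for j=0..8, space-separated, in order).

C = [0, 1/7, 2/7, 17/42, 10/21, 9/14, 2/3, 17/21, 1]
j=0: u_0=11/180 ∈ [0, 1/7) → index 1
j=1: u_1=31/180 ∈ [1/7, 2/7) → index 2
j=2: u_2=17/60 ∈ [1/7, 2/7) → index 2
j=3: u_3=71/180 ∈ [2/7, 17/42) → index 3
j=4: u_4=91/180 ∈ [10/21, 9/14) → index 5
j=5: u_5=37/60 ∈ [10/21, 9/14) → index 5
j=6: u_6=131/180 ∈ [2/3, 17/21) → index 7
j=7: u_7=151/180 ∈ [17/21, 1) → index 8
j=8: u_8=19/20 ∈ [17/21, 1) → index 8

1 2 2 3 5 5 7 8 8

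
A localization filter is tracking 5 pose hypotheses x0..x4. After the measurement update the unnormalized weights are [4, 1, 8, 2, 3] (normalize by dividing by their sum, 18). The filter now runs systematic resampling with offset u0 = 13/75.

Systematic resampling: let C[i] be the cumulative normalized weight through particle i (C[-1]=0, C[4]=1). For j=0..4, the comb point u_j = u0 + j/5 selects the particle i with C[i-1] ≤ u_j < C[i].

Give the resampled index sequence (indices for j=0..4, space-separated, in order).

C = [2/9, 5/18, 13/18, 5/6, 1]
j=0: u_0=13/75 ∈ [0, 2/9) → index 0
j=1: u_1=28/75 ∈ [5/18, 13/18) → index 2
j=2: u_2=43/75 ∈ [5/18, 13/18) → index 2
j=3: u_3=58/75 ∈ [13/18, 5/6) → index 3
j=4: u_4=73/75 ∈ [5/6, 1) → index 4

0 2 2 3 4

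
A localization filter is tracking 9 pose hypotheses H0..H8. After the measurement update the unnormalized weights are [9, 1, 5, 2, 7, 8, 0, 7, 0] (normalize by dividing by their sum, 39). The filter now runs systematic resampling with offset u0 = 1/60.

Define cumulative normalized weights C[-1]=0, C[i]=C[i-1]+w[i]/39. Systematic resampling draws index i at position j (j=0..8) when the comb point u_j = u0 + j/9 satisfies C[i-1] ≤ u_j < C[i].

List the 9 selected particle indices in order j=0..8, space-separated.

0 0 1 2 4 4 5 5 7

C = [3/13, 10/39, 5/13, 17/39, 8/13, 32/39, 32/39, 1, 1]
j=0: u_0=1/60 ∈ [0, 3/13) → index 0
j=1: u_1=23/180 ∈ [0, 3/13) → index 0
j=2: u_2=43/180 ∈ [3/13, 10/39) → index 1
j=3: u_3=7/20 ∈ [10/39, 5/13) → index 2
j=4: u_4=83/180 ∈ [17/39, 8/13) → index 4
j=5: u_5=103/180 ∈ [17/39, 8/13) → index 4
j=6: u_6=41/60 ∈ [8/13, 32/39) → index 5
j=7: u_7=143/180 ∈ [8/13, 32/39) → index 5
j=8: u_8=163/180 ∈ [32/39, 1) → index 7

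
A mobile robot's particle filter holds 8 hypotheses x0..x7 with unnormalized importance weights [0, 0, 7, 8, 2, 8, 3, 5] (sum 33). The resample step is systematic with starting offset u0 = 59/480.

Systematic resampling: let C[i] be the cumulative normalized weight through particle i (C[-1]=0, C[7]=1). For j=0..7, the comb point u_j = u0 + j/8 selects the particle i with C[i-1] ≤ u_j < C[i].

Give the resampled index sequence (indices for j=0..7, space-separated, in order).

C = [0, 0, 7/33, 5/11, 17/33, 25/33, 28/33, 1]
j=0: u_0=59/480 ∈ [0, 7/33) → index 2
j=1: u_1=119/480 ∈ [7/33, 5/11) → index 3
j=2: u_2=179/480 ∈ [7/33, 5/11) → index 3
j=3: u_3=239/480 ∈ [5/11, 17/33) → index 4
j=4: u_4=299/480 ∈ [17/33, 25/33) → index 5
j=5: u_5=359/480 ∈ [17/33, 25/33) → index 5
j=6: u_6=419/480 ∈ [28/33, 1) → index 7
j=7: u_7=479/480 ∈ [28/33, 1) → index 7

2 3 3 4 5 5 7 7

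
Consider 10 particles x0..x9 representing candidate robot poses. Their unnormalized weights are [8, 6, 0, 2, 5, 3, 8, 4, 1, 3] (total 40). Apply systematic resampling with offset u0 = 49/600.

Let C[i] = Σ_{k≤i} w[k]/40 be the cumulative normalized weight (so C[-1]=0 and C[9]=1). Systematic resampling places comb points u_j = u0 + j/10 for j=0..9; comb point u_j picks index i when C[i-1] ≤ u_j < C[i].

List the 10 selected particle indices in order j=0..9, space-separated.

C = [1/5, 7/20, 7/20, 2/5, 21/40, 3/5, 4/5, 9/10, 37/40, 1]
j=0: u_0=49/600 ∈ [0, 1/5) → index 0
j=1: u_1=109/600 ∈ [0, 1/5) → index 0
j=2: u_2=169/600 ∈ [1/5, 7/20) → index 1
j=3: u_3=229/600 ∈ [7/20, 2/5) → index 3
j=4: u_4=289/600 ∈ [2/5, 21/40) → index 4
j=5: u_5=349/600 ∈ [21/40, 3/5) → index 5
j=6: u_6=409/600 ∈ [3/5, 4/5) → index 6
j=7: u_7=469/600 ∈ [3/5, 4/5) → index 6
j=8: u_8=529/600 ∈ [4/5, 9/10) → index 7
j=9: u_9=589/600 ∈ [37/40, 1) → index 9

0 0 1 3 4 5 6 6 7 9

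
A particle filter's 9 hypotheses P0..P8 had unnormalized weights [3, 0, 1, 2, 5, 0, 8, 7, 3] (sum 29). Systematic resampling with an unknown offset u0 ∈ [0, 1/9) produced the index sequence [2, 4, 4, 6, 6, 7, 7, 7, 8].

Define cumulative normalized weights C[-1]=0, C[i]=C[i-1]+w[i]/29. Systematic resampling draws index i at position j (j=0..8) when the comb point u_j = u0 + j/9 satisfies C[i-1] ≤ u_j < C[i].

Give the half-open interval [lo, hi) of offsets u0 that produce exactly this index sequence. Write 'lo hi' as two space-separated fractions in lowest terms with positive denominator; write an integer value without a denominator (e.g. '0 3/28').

C = [3/29, 3/29, 4/29, 6/29, 11/29, 11/29, 19/29, 26/29, 1]
j=0 picked index 2: u0 ∈ [3/29, 4/29)
j=1 picked index 4: u0 ∈ [25/261, 70/261)
j=2 picked index 4: u0 ∈ [-4/261, 41/261)
j=3 picked index 6: u0 ∈ [4/87, 28/87)
j=4 picked index 6: u0 ∈ [-17/261, 55/261)
j=5 picked index 7: u0 ∈ [26/261, 89/261)
j=6 picked index 7: u0 ∈ [-1/87, 20/87)
j=7 picked index 7: u0 ∈ [-32/261, 31/261)
j=8 picked index 8: u0 ∈ [2/261, 1/9)
intersection: [3/29, 1/9)

3/29 1/9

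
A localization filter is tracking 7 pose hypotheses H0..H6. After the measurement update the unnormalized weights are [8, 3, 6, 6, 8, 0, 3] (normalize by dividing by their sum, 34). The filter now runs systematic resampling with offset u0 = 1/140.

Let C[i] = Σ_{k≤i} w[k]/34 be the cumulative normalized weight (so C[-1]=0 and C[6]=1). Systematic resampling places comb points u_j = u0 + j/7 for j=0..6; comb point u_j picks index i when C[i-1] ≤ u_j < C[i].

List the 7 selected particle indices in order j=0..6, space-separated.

0 0 1 2 3 4 4

C = [4/17, 11/34, 1/2, 23/34, 31/34, 31/34, 1]
j=0: u_0=1/140 ∈ [0, 4/17) → index 0
j=1: u_1=3/20 ∈ [0, 4/17) → index 0
j=2: u_2=41/140 ∈ [4/17, 11/34) → index 1
j=3: u_3=61/140 ∈ [11/34, 1/2) → index 2
j=4: u_4=81/140 ∈ [1/2, 23/34) → index 3
j=5: u_5=101/140 ∈ [23/34, 31/34) → index 4
j=6: u_6=121/140 ∈ [23/34, 31/34) → index 4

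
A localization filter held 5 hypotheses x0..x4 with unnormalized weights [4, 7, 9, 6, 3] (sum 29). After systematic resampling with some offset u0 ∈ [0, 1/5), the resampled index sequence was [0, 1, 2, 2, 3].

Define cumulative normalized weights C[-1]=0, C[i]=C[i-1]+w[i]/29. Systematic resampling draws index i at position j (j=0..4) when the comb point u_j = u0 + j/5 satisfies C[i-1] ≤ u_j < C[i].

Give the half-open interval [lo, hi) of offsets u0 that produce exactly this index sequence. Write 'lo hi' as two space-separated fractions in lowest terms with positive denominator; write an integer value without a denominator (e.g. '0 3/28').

C = [4/29, 11/29, 20/29, 26/29, 1]
j=0 picked index 0: u0 ∈ [0, 4/29)
j=1 picked index 1: u0 ∈ [-9/145, 26/145)
j=2 picked index 2: u0 ∈ [-3/145, 42/145)
j=3 picked index 2: u0 ∈ [-32/145, 13/145)
j=4 picked index 3: u0 ∈ [-16/145, 14/145)
intersection: [0, 13/145)

0 13/145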